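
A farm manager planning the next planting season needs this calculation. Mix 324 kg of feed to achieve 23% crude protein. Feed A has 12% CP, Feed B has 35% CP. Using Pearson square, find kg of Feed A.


parts_A = CP_b - target = 35 - 23 = 12
parts_B = target - CP_a = 23 - 12 = 11
total_parts = 12 + 11 = 23
Feed A = 324 * 12 / 23 = 169.04 kg
Feed B = 324 * 11 / 23 = 154.96 kg

169.04 kg


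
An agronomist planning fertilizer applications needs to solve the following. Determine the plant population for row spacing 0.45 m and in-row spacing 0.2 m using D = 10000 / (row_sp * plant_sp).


D = 10000 / (row_sp * plant_sp)
  = 10000 / (0.45 * 0.2)
  = 10000 / 0.0900
  = 111111.11 plants/ha


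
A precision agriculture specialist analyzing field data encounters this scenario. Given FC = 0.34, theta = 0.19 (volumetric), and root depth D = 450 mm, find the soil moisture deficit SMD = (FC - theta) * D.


SMD = (FC - theta) * D
    = (0.34 - 0.19) * 450
    = 0.150 * 450
    = 67.50 mm


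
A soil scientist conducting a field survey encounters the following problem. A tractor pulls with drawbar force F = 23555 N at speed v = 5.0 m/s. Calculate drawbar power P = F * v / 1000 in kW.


P = F * v / 1000
  = 23555 * 5.0 / 1000
  = 117775 / 1000
  = 117.78 kW


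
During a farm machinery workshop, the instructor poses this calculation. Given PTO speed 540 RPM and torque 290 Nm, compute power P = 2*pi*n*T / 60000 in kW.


P = 2*pi*n*T / 60000
  = 2*pi * 540 * 290 / 60000
  = 983946.82 / 60000
  = 16.40 kW


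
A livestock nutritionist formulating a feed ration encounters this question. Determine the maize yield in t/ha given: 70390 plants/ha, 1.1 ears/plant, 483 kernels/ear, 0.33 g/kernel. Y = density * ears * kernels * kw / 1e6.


Y = density * ears * kernels * kw
  = 70390 * 1.1 * 483 * 0.33 g/ha
  = 12341408.31 g/ha
  = 12341.41 kg/ha = 12.34 t/ha


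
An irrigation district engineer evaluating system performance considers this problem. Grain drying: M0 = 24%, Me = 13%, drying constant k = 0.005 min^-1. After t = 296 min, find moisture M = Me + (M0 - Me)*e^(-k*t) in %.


M = Me + (M0 - Me) * e^(-k*t)
  = 13 + (24 - 13) * e^(-0.005*296)
  = 13 + 11 * e^(-1.480)
  = 13 + 11 * 0.22764
  = 13 + 2.5040
  = 15.50%


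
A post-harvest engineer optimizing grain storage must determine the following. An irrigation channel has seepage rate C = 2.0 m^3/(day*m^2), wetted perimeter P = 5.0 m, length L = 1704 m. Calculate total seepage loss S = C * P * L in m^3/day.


S = C * P * L
  = 2.0 * 5.0 * 1704
  = 17040 m^3/day


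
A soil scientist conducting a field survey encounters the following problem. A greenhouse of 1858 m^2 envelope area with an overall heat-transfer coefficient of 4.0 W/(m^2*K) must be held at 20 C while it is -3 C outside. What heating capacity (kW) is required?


dT = 20 - (-3) = 23 K
Q = U * A * dT
  = 4.0 * 1858 * 23
  = 170936 W = 170.94 kW


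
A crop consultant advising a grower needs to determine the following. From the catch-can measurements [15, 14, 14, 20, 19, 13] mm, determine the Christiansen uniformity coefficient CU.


xbar = 95 / 6 = 15.833
sum|xi - xbar| = 14.667
CU = 100 * (1 - 14.667 / (6 * 15.833))
   = 100 * (1 - 0.1544)
   = 84.56%


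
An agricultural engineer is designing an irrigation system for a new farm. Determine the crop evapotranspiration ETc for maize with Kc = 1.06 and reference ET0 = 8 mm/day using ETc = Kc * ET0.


ETc = Kc * ET0
    = 1.06 * 8
    = 8.48 mm/day


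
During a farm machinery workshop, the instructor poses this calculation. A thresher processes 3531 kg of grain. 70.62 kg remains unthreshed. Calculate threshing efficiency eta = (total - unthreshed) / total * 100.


eta = (total - unthreshed) / total * 100
    = (3531 - 70.62) / 3531 * 100
    = 3460.38 / 3531 * 100
    = 98%


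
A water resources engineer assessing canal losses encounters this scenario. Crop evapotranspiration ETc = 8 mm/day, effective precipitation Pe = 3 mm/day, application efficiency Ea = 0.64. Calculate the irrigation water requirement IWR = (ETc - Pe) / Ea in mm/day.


IWR = (ETc - Pe) / Ea
    = (8 - 3) / 0.64
    = 5 / 0.64
    = 7.81 mm/day


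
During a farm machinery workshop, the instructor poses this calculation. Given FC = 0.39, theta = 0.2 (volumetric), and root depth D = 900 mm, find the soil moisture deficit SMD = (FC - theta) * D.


SMD = (FC - theta) * D
    = (0.39 - 0.2) * 900
    = 0.190 * 900
    = 171 mm


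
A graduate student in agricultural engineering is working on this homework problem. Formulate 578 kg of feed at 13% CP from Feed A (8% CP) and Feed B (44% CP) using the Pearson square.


parts_A = CP_b - target = 44 - 13 = 31
parts_B = target - CP_a = 13 - 8 = 5
total_parts = 31 + 5 = 36
Feed A = 578 * 31 / 36 = 497.72 kg
Feed B = 578 * 5 / 36 = 80.28 kg

497.72 kg


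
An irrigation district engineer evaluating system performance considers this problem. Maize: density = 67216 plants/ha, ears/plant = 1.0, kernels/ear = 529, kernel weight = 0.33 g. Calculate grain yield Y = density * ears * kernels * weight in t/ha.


Y = density * ears * kernels * kw
  = 67216 * 1.0 * 529 * 0.33 g/ha
  = 11733897.12 g/ha
  = 11733.90 kg/ha = 11.73 t/ha


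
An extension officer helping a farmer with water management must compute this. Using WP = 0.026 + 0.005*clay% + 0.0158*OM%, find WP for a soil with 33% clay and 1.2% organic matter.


WP = 0.026 + 0.005*33 + 0.0158*1.2
   = 0.026 + 0.1650 + 0.0190
   = 0.2100


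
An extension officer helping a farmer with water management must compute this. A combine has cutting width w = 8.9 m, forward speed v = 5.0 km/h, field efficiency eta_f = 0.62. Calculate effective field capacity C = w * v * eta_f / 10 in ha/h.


C = w * v * eta_f / 10
  = 8.9 * 5.0 * 0.62 / 10
  = 27.59 / 10
  = 2.76 ha/h


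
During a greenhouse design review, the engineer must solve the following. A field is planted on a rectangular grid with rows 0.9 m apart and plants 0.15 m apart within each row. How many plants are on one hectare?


D = 10000 / (row_sp * plant_sp)
  = 10000 / (0.9 * 0.15)
  = 10000 / 0.1350
  = 74074.07 plants/ha


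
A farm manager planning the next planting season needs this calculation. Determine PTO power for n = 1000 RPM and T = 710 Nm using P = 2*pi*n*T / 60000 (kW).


P = 2*pi*n*T / 60000
  = 2*pi * 1000 * 710 / 60000
  = 4461061.57 / 60000
  = 74.35 kW


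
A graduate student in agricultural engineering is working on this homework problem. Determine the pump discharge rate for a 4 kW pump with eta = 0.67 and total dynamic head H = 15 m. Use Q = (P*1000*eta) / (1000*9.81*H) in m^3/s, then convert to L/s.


Q = (P * 1000 * eta) / (rho * g * H)
  = (4 * 1000 * 0.67) / (1000 * 9.81 * 15)
  = 2680 / 147150
  = 0.01821 m^3/s = 18.21 L/s


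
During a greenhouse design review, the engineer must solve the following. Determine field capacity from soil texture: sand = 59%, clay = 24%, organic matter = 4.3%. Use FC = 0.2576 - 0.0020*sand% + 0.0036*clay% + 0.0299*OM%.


FC = 0.2576 - 0.0020*59 + 0.0036*24 + 0.0299*4.3
   = 0.2576 - 0.1180 + 0.0864 + 0.1286
   = 0.3546


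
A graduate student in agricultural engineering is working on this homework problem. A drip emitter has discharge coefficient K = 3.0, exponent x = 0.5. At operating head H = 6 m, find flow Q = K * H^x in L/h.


Q = K * H^x
  = 3.0 * 6^0.5
  = 3.0 * 2.4495
  = 7.35 L/h


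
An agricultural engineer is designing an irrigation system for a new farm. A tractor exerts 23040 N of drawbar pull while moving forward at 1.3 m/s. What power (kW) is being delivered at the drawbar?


P = F * v / 1000
  = 23040 * 1.3 / 1000
  = 29952 / 1000
  = 29.95 kW


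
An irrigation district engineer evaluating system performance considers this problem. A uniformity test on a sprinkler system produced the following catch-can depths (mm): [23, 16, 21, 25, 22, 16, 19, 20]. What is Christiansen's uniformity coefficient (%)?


xbar = 162 / 8 = 20.250
sum|xi - xbar| = 20
CU = 100 * (1 - 20 / (8 * 20.250))
   = 100 * (1 - 0.1235)
   = 87.65%


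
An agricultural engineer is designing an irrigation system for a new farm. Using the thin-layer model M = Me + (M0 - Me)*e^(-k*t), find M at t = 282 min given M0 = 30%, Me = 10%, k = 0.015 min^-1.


M = Me + (M0 - Me) * e^(-k*t)
  = 10 + (30 - 10) * e^(-0.015*282)
  = 10 + 20 * e^(-4.230)
  = 10 + 20 * 0.01455
  = 10 + 0.2910
  = 10.29%


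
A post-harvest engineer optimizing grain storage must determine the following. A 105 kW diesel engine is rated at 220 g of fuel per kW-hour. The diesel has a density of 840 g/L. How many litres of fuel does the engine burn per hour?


FC = P * BSFC / rho_fuel
   = 105 * 220 / 840
   = 23100 / 840
   = 27.50 L/h


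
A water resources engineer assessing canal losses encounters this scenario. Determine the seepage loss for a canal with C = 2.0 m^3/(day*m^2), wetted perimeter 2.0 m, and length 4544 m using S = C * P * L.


S = C * P * L
  = 2.0 * 2.0 * 4544
  = 18176 m^3/day


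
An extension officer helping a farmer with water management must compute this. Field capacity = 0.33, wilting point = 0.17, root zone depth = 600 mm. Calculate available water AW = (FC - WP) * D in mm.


AW = (FC - WP) * D
   = (0.33 - 0.17) * 600
   = 0.16 * 600
   = 96 mm


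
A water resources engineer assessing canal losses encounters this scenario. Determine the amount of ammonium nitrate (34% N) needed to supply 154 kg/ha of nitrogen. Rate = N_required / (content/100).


Rate = N_required / (N_content / 100)
     = 154 / (34 / 100)
     = 154 / 0.34
     = 452.94 kg/ha


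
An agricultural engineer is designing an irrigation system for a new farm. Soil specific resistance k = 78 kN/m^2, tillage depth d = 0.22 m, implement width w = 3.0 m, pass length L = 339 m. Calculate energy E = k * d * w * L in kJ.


E = k * d * w * L
  = 78 * 0.22 * 3.0 * 339
  = 17451.72 kJ


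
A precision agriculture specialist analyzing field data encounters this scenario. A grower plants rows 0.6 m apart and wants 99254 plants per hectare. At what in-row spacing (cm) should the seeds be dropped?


spacing = 10000 / (row_sp * density)
        = 10000 / (0.6 * 99254)
        = 10000 / 59552.40
        = 0.16792 m = 16.79 cm


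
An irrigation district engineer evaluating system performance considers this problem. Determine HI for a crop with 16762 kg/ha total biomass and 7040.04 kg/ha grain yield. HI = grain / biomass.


HI = grain_yield / biomass
   = 7040.04 / 16762
   = 0.42


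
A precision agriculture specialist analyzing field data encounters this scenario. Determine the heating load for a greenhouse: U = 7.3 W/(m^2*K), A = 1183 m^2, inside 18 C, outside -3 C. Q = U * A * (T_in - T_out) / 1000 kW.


dT = 18 - (-3) = 21 K
Q = U * A * dT
  = 7.3 * 1183 * 21
  = 181353.90 W = 181.35 kW


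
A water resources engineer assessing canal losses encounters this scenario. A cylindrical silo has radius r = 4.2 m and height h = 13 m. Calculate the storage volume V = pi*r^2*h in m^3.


V = pi * r^2 * h
  = pi * 4.2^2 * 13
  = pi * 17.64 * 13
  = 720.43 m^3


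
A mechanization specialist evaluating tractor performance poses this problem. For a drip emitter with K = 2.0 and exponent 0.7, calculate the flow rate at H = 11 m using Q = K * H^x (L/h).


Q = K * H^x
  = 2.0 * 11^0.7
  = 2.0 * 5.3577
  = 10.72 L/h


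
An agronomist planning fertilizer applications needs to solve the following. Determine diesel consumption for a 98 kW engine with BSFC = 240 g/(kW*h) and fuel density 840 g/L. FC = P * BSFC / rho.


FC = P * BSFC / rho_fuel
   = 98 * 240 / 840
   = 23520 / 840
   = 28 L/h


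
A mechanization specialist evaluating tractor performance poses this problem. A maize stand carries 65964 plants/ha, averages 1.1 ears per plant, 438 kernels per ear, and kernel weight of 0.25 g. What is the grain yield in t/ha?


Y = density * ears * kernels * kw
  = 65964 * 1.1 * 438 * 0.25 g/ha
  = 7945363.80 g/ha
  = 7945.36 kg/ha = 7.95 t/ha


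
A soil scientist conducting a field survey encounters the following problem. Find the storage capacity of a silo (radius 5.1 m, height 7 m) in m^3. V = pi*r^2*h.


V = pi * r^2 * h
  = pi * 5.1^2 * 7
  = pi * 26.01 * 7
  = 571.99 m^3


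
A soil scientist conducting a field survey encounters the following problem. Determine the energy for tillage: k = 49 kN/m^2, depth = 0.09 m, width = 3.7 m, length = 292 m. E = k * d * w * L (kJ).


E = k * d * w * L
  = 49 * 0.09 * 3.7 * 292
  = 4764.56 kJ


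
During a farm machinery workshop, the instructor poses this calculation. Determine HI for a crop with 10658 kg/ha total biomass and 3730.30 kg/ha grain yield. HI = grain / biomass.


HI = grain_yield / biomass
   = 3730.30 / 10658
   = 0.35


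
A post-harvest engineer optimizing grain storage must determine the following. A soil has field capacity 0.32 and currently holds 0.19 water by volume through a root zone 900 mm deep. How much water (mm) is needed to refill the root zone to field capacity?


SMD = (FC - theta) * D
    = (0.32 - 0.19) * 900
    = 0.130 * 900
    = 117 mm


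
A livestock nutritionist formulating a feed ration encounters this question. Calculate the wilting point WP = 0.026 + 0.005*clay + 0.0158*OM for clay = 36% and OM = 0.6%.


WP = 0.026 + 0.005*36 + 0.0158*0.6
   = 0.026 + 0.1800 + 0.0095
   = 0.2155


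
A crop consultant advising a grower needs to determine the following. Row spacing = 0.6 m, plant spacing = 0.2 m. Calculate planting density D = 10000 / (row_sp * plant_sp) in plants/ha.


D = 10000 / (row_sp * plant_sp)
  = 10000 / (0.6 * 0.2)
  = 10000 / 0.1200
  = 83333.33 plants/ha


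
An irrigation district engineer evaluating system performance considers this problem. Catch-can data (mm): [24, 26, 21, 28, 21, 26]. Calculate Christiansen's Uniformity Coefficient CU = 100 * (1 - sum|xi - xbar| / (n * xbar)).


xbar = 146 / 6 = 24.333
sum|xi - xbar| = 14
CU = 100 * (1 - 14 / (6 * 24.333))
   = 100 * (1 - 0.0959)
   = 90.41%


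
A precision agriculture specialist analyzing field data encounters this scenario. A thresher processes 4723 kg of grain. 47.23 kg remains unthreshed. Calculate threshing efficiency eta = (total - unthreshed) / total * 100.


eta = (total - unthreshed) / total * 100
    = (4723 - 47.23) / 4723 * 100
    = 4675.77 / 4723 * 100
    = 99%


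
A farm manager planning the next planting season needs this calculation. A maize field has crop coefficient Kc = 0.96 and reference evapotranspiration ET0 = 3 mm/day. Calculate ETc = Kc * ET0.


ETc = Kc * ET0
    = 0.96 * 3
    = 2.88 mm/day


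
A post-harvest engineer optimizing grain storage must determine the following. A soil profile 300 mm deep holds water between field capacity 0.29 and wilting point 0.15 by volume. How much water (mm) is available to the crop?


AW = (FC - WP) * D
   = (0.29 - 0.15) * 300
   = 0.14 * 300
   = 42 mm


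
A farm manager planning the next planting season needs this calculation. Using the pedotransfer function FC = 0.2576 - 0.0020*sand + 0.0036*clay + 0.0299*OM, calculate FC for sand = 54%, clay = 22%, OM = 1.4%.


FC = 0.2576 - 0.0020*54 + 0.0036*22 + 0.0299*1.4
   = 0.2576 - 0.1080 + 0.0792 + 0.0419
   = 0.2707


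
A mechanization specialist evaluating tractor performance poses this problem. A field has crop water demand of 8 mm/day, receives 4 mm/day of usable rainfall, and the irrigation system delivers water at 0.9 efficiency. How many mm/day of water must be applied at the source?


IWR = (ETc - Pe) / Ea
    = (8 - 4) / 0.9
    = 4 / 0.9
    = 4.44 mm/day


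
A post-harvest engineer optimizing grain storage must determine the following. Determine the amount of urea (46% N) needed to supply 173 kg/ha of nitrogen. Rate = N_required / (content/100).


Rate = N_required / (N_content / 100)
     = 173 / (46 / 100)
     = 173 / 0.46
     = 376.09 kg/ha


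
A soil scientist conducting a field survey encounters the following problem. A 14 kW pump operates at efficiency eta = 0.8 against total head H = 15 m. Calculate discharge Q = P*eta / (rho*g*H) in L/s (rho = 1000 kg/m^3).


Q = (P * 1000 * eta) / (rho * g * H)
  = (14 * 1000 * 0.8) / (1000 * 9.81 * 15)
  = 11200 / 147150
  = 0.07611 m^3/s = 76.11 L/s


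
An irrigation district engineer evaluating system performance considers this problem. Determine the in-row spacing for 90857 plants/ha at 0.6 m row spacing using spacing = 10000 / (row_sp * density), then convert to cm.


spacing = 10000 / (row_sp * density)
        = 10000 / (0.6 * 90857)
        = 10000 / 54514.20
        = 0.18344 m = 18.34 cm


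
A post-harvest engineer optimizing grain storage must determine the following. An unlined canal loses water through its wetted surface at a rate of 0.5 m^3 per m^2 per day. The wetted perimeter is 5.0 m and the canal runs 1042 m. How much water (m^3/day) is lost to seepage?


S = C * P * L
  = 0.5 * 5.0 * 1042
  = 2605 m^3/day


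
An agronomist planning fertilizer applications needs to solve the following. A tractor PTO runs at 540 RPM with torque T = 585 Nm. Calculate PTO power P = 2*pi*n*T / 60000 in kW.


P = 2*pi*n*T / 60000
  = 2*pi * 540 * 585 / 60000
  = 1984858.24 / 60000
  = 33.08 kW


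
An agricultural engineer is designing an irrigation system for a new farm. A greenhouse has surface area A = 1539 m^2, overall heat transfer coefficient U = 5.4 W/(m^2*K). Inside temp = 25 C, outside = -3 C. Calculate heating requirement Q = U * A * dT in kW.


dT = 25 - (-3) = 28 K
Q = U * A * dT
  = 5.4 * 1539 * 28
  = 232696.80 W = 232.70 kW


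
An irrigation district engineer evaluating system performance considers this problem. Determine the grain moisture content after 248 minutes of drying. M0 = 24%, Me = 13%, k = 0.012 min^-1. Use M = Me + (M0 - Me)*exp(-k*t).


M = Me + (M0 - Me) * e^(-k*t)
  = 13 + (24 - 13) * e^(-0.012*248)
  = 13 + 11 * e^(-2.976)
  = 13 + 11 * 0.05100
  = 13 + 0.5610
  = 13.56%


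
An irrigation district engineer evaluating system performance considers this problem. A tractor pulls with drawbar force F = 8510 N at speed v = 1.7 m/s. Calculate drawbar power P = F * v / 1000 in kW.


P = F * v / 1000
  = 8510 * 1.7 / 1000
  = 14467 / 1000
  = 14.47 kW


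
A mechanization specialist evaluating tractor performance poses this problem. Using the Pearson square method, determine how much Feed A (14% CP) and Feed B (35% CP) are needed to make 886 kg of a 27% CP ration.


parts_A = CP_b - target = 35 - 27 = 8
parts_B = target - CP_a = 27 - 14 = 13
total_parts = 8 + 13 = 21
Feed A = 886 * 8 / 21 = 337.52 kg
Feed B = 886 * 13 / 21 = 548.48 kg

337.52 kg


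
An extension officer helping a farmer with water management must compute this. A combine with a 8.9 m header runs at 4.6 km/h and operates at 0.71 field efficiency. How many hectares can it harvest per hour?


C = w * v * eta_f / 10
  = 8.9 * 4.6 * 0.71 / 10
  = 29.07 / 10
  = 2.91 ha/h


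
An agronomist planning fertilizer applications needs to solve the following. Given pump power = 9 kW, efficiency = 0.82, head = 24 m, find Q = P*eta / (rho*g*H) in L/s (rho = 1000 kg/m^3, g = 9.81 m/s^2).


Q = (P * 1000 * eta) / (rho * g * H)
  = (9 * 1000 * 0.82) / (1000 * 9.81 * 24)
  = 7380 / 235440
  = 0.03135 m^3/s = 31.35 L/s


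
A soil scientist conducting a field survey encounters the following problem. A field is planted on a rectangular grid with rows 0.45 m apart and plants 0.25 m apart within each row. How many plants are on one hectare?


D = 10000 / (row_sp * plant_sp)
  = 10000 / (0.45 * 0.25)
  = 10000 / 0.1125
  = 88888.89 plants/ha


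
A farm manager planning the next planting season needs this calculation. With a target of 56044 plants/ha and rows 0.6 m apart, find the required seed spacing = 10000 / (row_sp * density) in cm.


spacing = 10000 / (row_sp * density)
        = 10000 / (0.6 * 56044)
        = 10000 / 33626.40
        = 0.29739 m = 29.74 cm


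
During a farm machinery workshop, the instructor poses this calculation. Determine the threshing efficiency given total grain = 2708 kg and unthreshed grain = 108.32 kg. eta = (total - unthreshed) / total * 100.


eta = (total - unthreshed) / total * 100
    = (2708 - 108.32) / 2708 * 100
    = 2599.68 / 2708 * 100
    = 96%


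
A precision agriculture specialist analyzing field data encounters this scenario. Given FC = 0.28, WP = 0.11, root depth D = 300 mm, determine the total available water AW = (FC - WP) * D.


AW = (FC - WP) * D
   = (0.28 - 0.11) * 300
   = 0.17 * 300
   = 51 mm


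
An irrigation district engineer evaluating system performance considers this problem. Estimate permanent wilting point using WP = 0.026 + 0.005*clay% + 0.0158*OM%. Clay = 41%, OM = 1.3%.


WP = 0.026 + 0.005*41 + 0.0158*1.3
   = 0.026 + 0.2050 + 0.0205
   = 0.2515


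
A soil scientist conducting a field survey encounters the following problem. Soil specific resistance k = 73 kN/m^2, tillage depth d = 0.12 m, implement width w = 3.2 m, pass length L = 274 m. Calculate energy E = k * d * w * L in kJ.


E = k * d * w * L
  = 73 * 0.12 * 3.2 * 274
  = 7680.77 kJ


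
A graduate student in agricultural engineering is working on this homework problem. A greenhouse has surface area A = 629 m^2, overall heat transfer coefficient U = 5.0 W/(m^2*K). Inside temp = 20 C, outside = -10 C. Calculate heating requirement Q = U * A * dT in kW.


dT = 20 - (-10) = 30 K
Q = U * A * dT
  = 5.0 * 629 * 30
  = 94350 W = 94.35 kW


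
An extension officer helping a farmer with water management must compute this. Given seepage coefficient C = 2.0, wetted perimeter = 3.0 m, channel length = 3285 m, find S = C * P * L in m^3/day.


S = C * P * L
  = 2.0 * 3.0 * 3285
  = 19710 m^3/day


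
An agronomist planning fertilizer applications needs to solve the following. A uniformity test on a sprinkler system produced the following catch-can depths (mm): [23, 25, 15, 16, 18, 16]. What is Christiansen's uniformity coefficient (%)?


xbar = 113 / 6 = 18.833
sum|xi - xbar| = 20.667
CU = 100 * (1 - 20.667 / (6 * 18.833))
   = 100 * (1 - 0.1829)
   = 81.71%


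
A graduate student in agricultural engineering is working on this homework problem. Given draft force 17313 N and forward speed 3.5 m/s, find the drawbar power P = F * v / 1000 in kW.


P = F * v / 1000
  = 17313 * 3.5 / 1000
  = 60595.50 / 1000
  = 60.60 kW


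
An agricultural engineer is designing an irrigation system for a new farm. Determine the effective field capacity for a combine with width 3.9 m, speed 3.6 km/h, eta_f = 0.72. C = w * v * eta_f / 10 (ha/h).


C = w * v * eta_f / 10
  = 3.9 * 3.6 * 0.72 / 10
  = 10.11 / 10
  = 1.01 ha/h


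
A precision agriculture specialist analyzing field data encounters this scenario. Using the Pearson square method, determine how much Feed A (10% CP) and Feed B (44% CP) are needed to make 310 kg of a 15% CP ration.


parts_A = CP_b - target = 44 - 15 = 29
parts_B = target - CP_a = 15 - 10 = 5
total_parts = 29 + 5 = 34
Feed A = 310 * 29 / 34 = 264.41 kg
Feed B = 310 * 5 / 34 = 45.59 kg

264.41 kg


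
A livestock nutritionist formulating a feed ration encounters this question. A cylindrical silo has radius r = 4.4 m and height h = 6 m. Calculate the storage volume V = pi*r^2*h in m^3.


V = pi * r^2 * h
  = pi * 4.4^2 * 6
  = pi * 19.36 * 6
  = 364.93 m^3


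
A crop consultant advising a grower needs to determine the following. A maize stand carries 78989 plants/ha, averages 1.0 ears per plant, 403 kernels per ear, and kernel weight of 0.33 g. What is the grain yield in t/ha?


Y = density * ears * kernels * kw
  = 78989 * 1.0 * 403 * 0.33 g/ha
  = 10504747.11 g/ha
  = 10504.75 kg/ha = 10.50 t/ha


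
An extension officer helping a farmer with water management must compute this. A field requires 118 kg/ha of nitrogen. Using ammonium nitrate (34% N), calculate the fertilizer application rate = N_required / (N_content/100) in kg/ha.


Rate = N_required / (N_content / 100)
     = 118 / (34 / 100)
     = 118 / 0.34
     = 347.06 kg/ha


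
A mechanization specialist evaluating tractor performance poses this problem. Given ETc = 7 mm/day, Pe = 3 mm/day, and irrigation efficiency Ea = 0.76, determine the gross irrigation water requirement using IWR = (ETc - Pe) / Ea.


IWR = (ETc - Pe) / Ea
    = (7 - 3) / 0.76
    = 4 / 0.76
    = 5.26 mm/day


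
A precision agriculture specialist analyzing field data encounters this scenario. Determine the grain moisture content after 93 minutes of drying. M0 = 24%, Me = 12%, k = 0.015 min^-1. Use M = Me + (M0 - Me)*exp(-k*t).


M = Me + (M0 - Me) * e^(-k*t)
  = 12 + (24 - 12) * e^(-0.015*93)
  = 12 + 12 * e^(-1.395)
  = 12 + 12 * 0.24783
  = 12 + 2.9740
  = 14.97%


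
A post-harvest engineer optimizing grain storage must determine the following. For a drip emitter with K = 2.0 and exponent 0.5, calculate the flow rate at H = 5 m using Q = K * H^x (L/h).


Q = K * H^x
  = 2.0 * 5^0.5
  = 2.0 * 2.2361
  = 4.47 L/h


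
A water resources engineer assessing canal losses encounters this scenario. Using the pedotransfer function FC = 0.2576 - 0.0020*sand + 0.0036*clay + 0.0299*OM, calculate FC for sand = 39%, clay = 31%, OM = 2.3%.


FC = 0.2576 - 0.0020*39 + 0.0036*31 + 0.0299*2.3
   = 0.2576 - 0.0780 + 0.1116 + 0.0688
   = 0.3600


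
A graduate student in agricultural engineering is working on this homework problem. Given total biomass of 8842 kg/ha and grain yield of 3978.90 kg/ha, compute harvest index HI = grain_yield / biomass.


HI = grain_yield / biomass
   = 3978.90 / 8842
   = 0.45


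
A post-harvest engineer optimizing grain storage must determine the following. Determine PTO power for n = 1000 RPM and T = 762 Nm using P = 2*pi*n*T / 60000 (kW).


P = 2*pi*n*T / 60000
  = 2*pi * 1000 * 762 / 60000
  = 4787787.20 / 60000
  = 79.80 kW


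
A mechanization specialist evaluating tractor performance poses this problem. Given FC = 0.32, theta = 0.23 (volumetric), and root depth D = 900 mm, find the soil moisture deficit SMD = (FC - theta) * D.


SMD = (FC - theta) * D
    = (0.32 - 0.23) * 900
    = 0.090 * 900
    = 81 mm


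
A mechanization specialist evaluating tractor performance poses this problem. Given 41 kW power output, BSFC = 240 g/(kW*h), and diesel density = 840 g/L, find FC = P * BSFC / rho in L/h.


FC = P * BSFC / rho_fuel
   = 41 * 240 / 840
   = 9840 / 840
   = 11.71 L/h


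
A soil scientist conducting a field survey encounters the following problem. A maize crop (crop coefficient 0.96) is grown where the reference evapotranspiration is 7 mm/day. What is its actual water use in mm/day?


ETc = Kc * ET0
    = 0.96 * 7
    = 6.72 mm/day


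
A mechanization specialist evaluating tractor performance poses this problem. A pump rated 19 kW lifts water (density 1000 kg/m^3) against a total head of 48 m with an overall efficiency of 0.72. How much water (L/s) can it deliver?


Q = (P * 1000 * eta) / (rho * g * H)
  = (19 * 1000 * 0.72) / (1000 * 9.81 * 48)
  = 13680 / 470880
  = 0.02905 m^3/s = 29.05 L/s


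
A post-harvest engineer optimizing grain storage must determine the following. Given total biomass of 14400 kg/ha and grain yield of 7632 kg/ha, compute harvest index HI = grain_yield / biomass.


HI = grain_yield / biomass
   = 7632 / 14400
   = 0.53


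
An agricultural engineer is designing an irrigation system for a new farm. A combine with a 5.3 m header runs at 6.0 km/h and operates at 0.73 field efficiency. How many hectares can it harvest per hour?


C = w * v * eta_f / 10
  = 5.3 * 6.0 * 0.73 / 10
  = 23.21 / 10
  = 2.32 ha/h


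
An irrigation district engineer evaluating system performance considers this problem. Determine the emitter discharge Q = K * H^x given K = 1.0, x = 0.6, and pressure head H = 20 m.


Q = K * H^x
  = 1.0 * 20^0.6
  = 1.0 * 6.0342
  = 6.03 L/h


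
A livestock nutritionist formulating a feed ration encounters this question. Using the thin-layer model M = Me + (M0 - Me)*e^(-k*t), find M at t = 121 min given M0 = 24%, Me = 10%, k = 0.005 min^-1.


M = Me + (M0 - Me) * e^(-k*t)
  = 10 + (24 - 10) * e^(-0.005*121)
  = 10 + 14 * e^(-0.605)
  = 10 + 14 * 0.54607
  = 10 + 7.6450
  = 17.65%


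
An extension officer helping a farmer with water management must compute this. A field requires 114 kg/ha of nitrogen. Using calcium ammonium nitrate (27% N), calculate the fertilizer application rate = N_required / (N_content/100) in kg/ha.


Rate = N_required / (N_content / 100)
     = 114 / (27 / 100)
     = 114 / 0.27
     = 422.22 kg/ha


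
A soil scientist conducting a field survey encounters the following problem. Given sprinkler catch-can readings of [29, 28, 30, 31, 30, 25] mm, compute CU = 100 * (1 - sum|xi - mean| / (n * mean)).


xbar = 173 / 6 = 28.833
sum|xi - xbar| = 9.333
CU = 100 * (1 - 9.333 / (6 * 28.833))
   = 100 * (1 - 0.0539)
   = 94.61%


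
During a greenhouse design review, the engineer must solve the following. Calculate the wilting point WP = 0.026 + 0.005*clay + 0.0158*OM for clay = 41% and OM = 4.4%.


WP = 0.026 + 0.005*41 + 0.0158*4.4
   = 0.026 + 0.2050 + 0.0695
   = 0.3005


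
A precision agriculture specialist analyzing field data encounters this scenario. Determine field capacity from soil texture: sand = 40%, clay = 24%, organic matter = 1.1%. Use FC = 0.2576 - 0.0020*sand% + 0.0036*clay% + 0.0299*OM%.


FC = 0.2576 - 0.0020*40 + 0.0036*24 + 0.0299*1.1
   = 0.2576 - 0.0800 + 0.0864 + 0.0329
   = 0.2969


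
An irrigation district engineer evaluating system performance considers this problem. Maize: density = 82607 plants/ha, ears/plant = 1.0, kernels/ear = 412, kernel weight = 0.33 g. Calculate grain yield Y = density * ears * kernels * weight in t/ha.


Y = density * ears * kernels * kw
  = 82607 * 1.0 * 412 * 0.33 g/ha
  = 11231247.72 g/ha
  = 11231.25 kg/ha = 11.23 t/ha


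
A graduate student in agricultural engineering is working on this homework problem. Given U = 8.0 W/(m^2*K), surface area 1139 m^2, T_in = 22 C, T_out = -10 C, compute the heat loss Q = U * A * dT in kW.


dT = 22 - (-10) = 32 K
Q = U * A * dT
  = 8.0 * 1139 * 32
  = 291584 W = 291.58 kW


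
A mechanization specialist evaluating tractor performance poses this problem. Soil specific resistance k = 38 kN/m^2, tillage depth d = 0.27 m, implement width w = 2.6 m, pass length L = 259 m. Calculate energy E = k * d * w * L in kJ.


E = k * d * w * L
  = 38 * 0.27 * 2.6 * 259
  = 6909.08 kJ


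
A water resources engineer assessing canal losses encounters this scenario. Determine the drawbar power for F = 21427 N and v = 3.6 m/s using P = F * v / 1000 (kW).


P = F * v / 1000
  = 21427 * 3.6 / 1000
  = 77137.20 / 1000
  = 77.14 kW


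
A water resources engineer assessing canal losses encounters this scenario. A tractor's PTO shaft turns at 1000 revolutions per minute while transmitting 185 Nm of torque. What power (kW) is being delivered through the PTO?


P = 2*pi*n*T / 60000
  = 2*pi * 1000 * 185 / 60000
  = 1162389.28 / 60000
  = 19.37 kW


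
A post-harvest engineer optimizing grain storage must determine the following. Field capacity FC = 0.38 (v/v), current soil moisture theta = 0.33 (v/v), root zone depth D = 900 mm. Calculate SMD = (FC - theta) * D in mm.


SMD = (FC - theta) * D
    = (0.38 - 0.33) * 900
    = 0.050 * 900
    = 45 mm


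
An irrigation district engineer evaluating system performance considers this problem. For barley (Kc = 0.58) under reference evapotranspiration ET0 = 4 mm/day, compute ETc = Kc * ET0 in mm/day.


ETc = Kc * ET0
    = 0.58 * 4
    = 2.32 mm/day


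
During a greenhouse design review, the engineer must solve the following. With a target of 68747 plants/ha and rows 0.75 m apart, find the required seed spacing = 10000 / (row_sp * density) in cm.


spacing = 10000 / (row_sp * density)
        = 10000 / (0.75 * 68747)
        = 10000 / 51560.25
        = 0.19395 m = 19.39 cm


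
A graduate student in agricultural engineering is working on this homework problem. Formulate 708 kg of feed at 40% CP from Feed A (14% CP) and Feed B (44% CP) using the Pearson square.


parts_A = CP_b - target = 44 - 40 = 4
parts_B = target - CP_a = 40 - 14 = 26
total_parts = 4 + 26 = 30
Feed A = 708 * 4 / 30 = 94.40 kg
Feed B = 708 * 26 / 30 = 613.60 kg

94.40 kg


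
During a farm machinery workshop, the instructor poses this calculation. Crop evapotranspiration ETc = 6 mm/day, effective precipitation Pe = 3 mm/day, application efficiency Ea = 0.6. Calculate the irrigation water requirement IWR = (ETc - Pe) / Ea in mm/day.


IWR = (ETc - Pe) / Ea
    = (6 - 3) / 0.6
    = 3 / 0.6
    = 5 mm/day


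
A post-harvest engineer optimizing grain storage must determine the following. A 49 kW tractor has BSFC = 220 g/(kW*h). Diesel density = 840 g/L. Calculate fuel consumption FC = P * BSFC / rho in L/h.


FC = P * BSFC / rho_fuel
   = 49 * 220 / 840
   = 10780 / 840
   = 12.83 L/h


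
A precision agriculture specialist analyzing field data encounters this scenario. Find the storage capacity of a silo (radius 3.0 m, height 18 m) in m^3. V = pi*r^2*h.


V = pi * r^2 * h
  = pi * 3.0^2 * 18
  = pi * 9 * 18
  = 508.94 m^3


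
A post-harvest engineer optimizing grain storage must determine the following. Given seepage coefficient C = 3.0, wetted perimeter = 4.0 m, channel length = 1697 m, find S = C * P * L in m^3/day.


S = C * P * L
  = 3.0 * 4.0 * 1697
  = 20364 m^3/day


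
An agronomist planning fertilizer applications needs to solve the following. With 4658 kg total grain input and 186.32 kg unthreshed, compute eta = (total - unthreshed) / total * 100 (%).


eta = (total - unthreshed) / total * 100
    = (4658 - 186.32) / 4658 * 100
    = 4471.68 / 4658 * 100
    = 96%


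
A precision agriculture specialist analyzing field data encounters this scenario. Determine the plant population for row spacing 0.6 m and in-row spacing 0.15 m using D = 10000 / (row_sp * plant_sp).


D = 10000 / (row_sp * plant_sp)
  = 10000 / (0.6 * 0.15)
  = 10000 / 0.0900
  = 111111.11 plants/ha


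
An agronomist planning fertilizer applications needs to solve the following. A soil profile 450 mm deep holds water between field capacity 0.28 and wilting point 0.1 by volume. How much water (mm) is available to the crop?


AW = (FC - WP) * D
   = (0.28 - 0.1) * 450
   = 0.18 * 450
   = 81 mm


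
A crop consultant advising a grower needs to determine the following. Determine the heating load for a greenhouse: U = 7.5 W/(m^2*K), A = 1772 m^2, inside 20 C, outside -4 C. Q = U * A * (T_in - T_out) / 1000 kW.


dT = 20 - (-4) = 24 K
Q = U * A * dT
  = 7.5 * 1772 * 24
  = 318960 W = 318.96 kW


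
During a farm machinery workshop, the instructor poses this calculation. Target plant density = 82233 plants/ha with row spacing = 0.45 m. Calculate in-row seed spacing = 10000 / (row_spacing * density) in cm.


spacing = 10000 / (row_sp * density)
        = 10000 / (0.45 * 82233)
        = 10000 / 37004.85
        = 0.27023 m = 27.02 cm


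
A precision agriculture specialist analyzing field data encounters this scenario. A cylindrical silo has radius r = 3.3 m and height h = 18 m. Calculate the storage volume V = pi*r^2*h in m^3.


V = pi * r^2 * h
  = pi * 3.3^2 * 18
  = pi * 10.89 * 18
  = 615.81 m^3


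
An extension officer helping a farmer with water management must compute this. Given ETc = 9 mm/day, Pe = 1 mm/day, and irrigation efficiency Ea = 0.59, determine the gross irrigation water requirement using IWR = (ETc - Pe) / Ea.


IWR = (ETc - Pe) / Ea
    = (9 - 1) / 0.59
    = 8 / 0.59
    = 13.56 mm/day


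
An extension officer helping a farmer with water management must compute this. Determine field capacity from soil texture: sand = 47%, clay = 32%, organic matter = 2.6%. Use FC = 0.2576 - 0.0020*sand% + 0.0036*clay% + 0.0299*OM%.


FC = 0.2576 - 0.0020*47 + 0.0036*32 + 0.0299*2.6
   = 0.2576 - 0.0940 + 0.1152 + 0.0777
   = 0.3565


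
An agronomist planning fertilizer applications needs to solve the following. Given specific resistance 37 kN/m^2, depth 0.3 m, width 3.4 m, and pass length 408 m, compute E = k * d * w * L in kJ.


E = k * d * w * L
  = 37 * 0.3 * 3.4 * 408
  = 15397.92 kJ


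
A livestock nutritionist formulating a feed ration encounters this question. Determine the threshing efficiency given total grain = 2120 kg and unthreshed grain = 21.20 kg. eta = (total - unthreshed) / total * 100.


eta = (total - unthreshed) / total * 100
    = (2120 - 21.20) / 2120 * 100
    = 2098.80 / 2120 * 100
    = 99%


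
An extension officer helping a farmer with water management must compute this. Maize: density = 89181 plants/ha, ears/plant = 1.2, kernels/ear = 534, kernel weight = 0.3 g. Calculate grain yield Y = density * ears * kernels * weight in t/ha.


Y = density * ears * kernels * kw
  = 89181 * 1.2 * 534 * 0.3 g/ha
  = 17144155.44 g/ha
  = 17144.16 kg/ha = 17.14 t/ha


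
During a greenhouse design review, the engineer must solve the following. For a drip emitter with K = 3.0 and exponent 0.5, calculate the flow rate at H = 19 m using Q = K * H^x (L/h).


Q = K * H^x
  = 3.0 * 19^0.5
  = 3.0 * 4.3589
  = 13.08 L/h


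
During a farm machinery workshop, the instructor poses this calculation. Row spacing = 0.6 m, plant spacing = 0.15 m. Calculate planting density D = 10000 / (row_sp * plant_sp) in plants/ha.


D = 10000 / (row_sp * plant_sp)
  = 10000 / (0.6 * 0.15)
  = 10000 / 0.0900
  = 111111.11 plants/ha


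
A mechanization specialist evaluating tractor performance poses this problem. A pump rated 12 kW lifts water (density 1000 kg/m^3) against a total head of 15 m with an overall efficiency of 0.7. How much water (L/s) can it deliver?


Q = (P * 1000 * eta) / (rho * g * H)
  = (12 * 1000 * 0.7) / (1000 * 9.81 * 15)
  = 8400 / 147150
  = 0.05708 m^3/s = 57.08 L/s


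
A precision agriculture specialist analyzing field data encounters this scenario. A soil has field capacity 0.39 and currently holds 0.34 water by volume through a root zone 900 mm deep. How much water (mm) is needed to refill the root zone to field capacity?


SMD = (FC - theta) * D
    = (0.39 - 0.34) * 900
    = 0.050 * 900
    = 45 mm


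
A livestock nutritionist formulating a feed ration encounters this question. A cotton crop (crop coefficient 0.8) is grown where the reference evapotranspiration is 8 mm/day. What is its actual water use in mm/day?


ETc = Kc * ET0
    = 0.8 * 8
    = 6.40 mm/day


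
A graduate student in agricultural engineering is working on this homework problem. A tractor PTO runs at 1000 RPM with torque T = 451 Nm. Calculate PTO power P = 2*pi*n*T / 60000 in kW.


P = 2*pi*n*T / 60000
  = 2*pi * 1000 * 451 / 60000
  = 2833716.57 / 60000
  = 47.23 kW


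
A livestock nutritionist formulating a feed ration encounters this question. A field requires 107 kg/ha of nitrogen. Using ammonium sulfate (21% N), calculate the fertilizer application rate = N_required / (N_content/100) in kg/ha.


Rate = N_required / (N_content / 100)
     = 107 / (21 / 100)
     = 107 / 0.21
     = 509.52 kg/ha


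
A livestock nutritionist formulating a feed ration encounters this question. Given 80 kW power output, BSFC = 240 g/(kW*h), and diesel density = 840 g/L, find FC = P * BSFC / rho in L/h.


FC = P * BSFC / rho_fuel
   = 80 * 240 / 840
   = 19200 / 840
   = 22.86 L/h


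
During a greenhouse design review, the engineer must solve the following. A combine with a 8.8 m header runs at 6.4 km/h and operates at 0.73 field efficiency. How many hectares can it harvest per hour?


C = w * v * eta_f / 10
  = 8.8 * 6.4 * 0.73 / 10
  = 41.11 / 10
  = 4.11 ha/h


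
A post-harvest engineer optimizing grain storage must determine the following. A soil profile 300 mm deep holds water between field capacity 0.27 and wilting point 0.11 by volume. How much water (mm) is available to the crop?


AW = (FC - WP) * D
   = (0.27 - 0.11) * 300
   = 0.16 * 300
   = 48 mm
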